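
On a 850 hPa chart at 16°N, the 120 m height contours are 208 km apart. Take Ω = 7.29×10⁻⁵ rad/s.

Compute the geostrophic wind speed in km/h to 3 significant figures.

Coriolis parameter at 16°N:
f = 2Ω sin φ = 2 × 7.29×10⁻⁵ × sin 16° = 4.02×10⁻⁵ s⁻¹
Height gradient: |∂Z/∂n| = 120 m / 208000 m = 5.77×10⁻⁴
On a pressure surface, geostrophic balance gives V_g = (g/f)|∂Z/∂n|:
V_g = 9.81 × 5.77×10⁻⁴ / 4.02×10⁻⁵ = 141 m/s
Converting: 141 m/s × 3.6 = 507 km/h

507 km/h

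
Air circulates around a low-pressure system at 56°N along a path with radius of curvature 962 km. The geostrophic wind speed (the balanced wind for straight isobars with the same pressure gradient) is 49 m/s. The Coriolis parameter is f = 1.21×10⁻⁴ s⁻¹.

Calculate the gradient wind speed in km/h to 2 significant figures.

Around a low, centrifugal force acts outward with Coriolis, so pressure-gradient force balances both:
(1/ρ)|∂P/∂n| = fV + V²/R  →  V² + fR·V − fR·V_g = 0
With fR = 1.21×10⁻⁴ × 962×10³ m = 116 m/s:
V = [−fR + √((fR)² + 4 fR V_g)]/2 = [−116 + √(116² + 4×116×49)]/2 = 37.1 m/s
Subgeostrophic (V < V_g = 49 m/s), as expected around a low.
Converting: 37.1 m/s × 3.6 = 130 km/h

130 km/h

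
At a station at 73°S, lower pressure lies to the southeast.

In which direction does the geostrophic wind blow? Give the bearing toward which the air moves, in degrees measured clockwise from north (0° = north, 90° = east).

The pressure-gradient force points toward the southeast (bearing 135°).
Geostrophic balance: in the Southern Hemisphere the Coriolis force deflects motion to the left, so the geostrophic wind blows 90° to the left of the pressure-gradient force (low pressure on the right).
Rotating 135° by 90° counterclockwise gives 045° — the wind blows toward the northeast.

045°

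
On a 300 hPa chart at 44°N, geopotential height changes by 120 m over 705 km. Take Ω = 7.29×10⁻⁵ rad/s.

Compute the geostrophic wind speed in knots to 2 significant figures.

Coriolis parameter at 44°N:
f = 2Ω sin φ = 2 × 7.29×10⁻⁵ × sin 44° = 1.01×10⁻⁴ s⁻¹
Height gradient: |∂Z/∂n| = 120 m / 705000 m = 1.70×10⁻⁴
On a pressure surface, geostrophic balance gives V_g = (g/f)|∂Z/∂n|:
V_g = 9.81 × 1.70×10⁻⁴ / 1.01×10⁻⁴ = 16.5 m/s
Converting: 16.5 m/s × 1.944 = 32 knots

32 knots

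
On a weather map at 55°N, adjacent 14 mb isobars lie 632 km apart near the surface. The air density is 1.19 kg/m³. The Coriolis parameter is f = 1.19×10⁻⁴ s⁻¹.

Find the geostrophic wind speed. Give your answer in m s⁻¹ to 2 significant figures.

Pressure gradient: |∂P/∂n| = 1400 Pa / 632000 m = 2.22×10⁻³ Pa/m
Geostrophic balance (pressure-gradient force = Coriolis force):
V_g = (1/(fρ)) |∂P/∂n| = 2.22×10⁻³ / (1.19×10⁻⁴ × 1.19) = 15.6 m/s

16 m s⁻¹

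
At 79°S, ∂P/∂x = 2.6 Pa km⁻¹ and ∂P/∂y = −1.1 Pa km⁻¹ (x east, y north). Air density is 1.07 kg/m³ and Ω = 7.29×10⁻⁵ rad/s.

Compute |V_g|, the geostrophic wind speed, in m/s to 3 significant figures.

18.4 m/s

Coriolis parameter at 79°S:
f = 2Ω sin φ = 2 × 7.29×10⁻⁵ × sin 79° = 1.43×10⁻⁴ s⁻¹
In the Southern Hemisphere f is negative: f = −1.43×10⁻⁴ s⁻¹.
Component geostrophic relations (x east, y north):
u_g = −(1/(fρ)) ∂P/∂y,  v_g = (1/(fρ)) ∂P/∂x
u_g = −(−1.1×10⁻³)/(−1.43×10⁻⁴ × 1.07) = −7.18 m/s;  v_g = (2.6×10⁻³)/(−1.43×10⁻⁴ × 1.07) = −17.0 m/s
|V_g| = √(u_g² + v_g²) = 18.4 m/s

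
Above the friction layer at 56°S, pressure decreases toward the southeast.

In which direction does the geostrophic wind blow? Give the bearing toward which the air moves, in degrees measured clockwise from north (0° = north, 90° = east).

045°

The pressure-gradient force points toward the southeast (bearing 135°).
Geostrophic balance: in the Southern Hemisphere the Coriolis force deflects motion to the left, so the geostrophic wind blows 90° to the left of the pressure-gradient force (low pressure on the right).
Rotating 135° by 90° counterclockwise gives 045° — the wind blows toward the northeast.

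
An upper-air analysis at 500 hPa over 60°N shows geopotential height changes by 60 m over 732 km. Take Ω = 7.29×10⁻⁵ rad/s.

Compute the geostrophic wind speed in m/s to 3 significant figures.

Coriolis parameter at 60°N:
f = 2Ω sin φ = 2 × 7.29×10⁻⁵ × sin 60° = 1.26×10⁻⁴ s⁻¹
Height gradient: |∂Z/∂n| = 60 m / 732000 m = 8.20×10⁻⁵
On a pressure surface, geostrophic balance gives V_g = (g/f)|∂Z/∂n|:
V_g = 9.81 × 8.20×10⁻⁵ / 1.26×10⁻⁴ = 6.37 m/s

6.37 m/s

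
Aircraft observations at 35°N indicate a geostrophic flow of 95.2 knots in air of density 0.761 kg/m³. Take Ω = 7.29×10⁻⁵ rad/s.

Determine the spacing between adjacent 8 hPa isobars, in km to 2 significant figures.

260 km

Coriolis parameter at 35°N:
f = 2Ω sin φ = 2 × 7.29×10⁻⁵ × sin 35° = 8.36×10⁻⁵ s⁻¹
Wind speed in SI: 95.2 knots = 49.0 m/s
Geostrophic balance rearranged: |∂P/∂n| = f ρ V_g
|∂P/∂n| = 8.36×10⁻⁵ × 0.761 × 49.0 = 3.12×10⁻³ Pa/m
Isobar spacing: Δn = ΔP/|∂P/∂n| = 800 Pa / 3.12×10⁻³ Pa/m = 256674 m ≈ 260 km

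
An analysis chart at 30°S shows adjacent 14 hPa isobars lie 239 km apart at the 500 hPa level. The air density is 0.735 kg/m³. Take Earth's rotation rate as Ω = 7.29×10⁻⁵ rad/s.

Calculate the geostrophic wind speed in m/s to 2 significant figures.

110 m/s

Coriolis parameter at 30°S:
f = 2Ω sin φ = 2 × 7.29×10⁻⁵ × sin 30° = 7.29×10⁻⁵ s⁻¹
Pressure gradient: |∂P/∂n| = 1400 Pa / 239000 m = 5.86×10⁻³ Pa/m
Geostrophic balance (pressure-gradient force = Coriolis force):
V_g = (1/(fρ)) |∂P/∂n| = 5.86×10⁻³ / (7.29×10⁻⁵ × 0.735) = 109 m/s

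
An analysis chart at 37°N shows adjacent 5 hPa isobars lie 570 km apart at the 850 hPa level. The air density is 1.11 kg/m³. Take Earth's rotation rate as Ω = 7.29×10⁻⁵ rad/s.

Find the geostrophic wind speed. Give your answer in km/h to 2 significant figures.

Coriolis parameter at 37°N:
f = 2Ω sin φ = 2 × 7.29×10⁻⁵ × sin 37° = 8.77×10⁻⁵ s⁻¹
Pressure gradient: |∂P/∂n| = 500 Pa / 570000 m = 8.77×10⁻⁴ Pa/m
Geostrophic balance (pressure-gradient force = Coriolis force):
V_g = (1/(fρ)) |∂P/∂n| = 8.77×10⁻⁴ / (8.77×10⁻⁵ × 1.11) = 9.01 m/s
Converting: 9.01 m/s × 3.6 = 32 km/h

32 km/h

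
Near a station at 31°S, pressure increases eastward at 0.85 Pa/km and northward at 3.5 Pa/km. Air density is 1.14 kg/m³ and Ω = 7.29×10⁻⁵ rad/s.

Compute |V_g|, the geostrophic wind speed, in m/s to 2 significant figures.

42 m/s

Coriolis parameter at 31°S:
f = 2Ω sin φ = 2 × 7.29×10⁻⁵ × sin 31° = 7.51×10⁻⁵ s⁻¹
In the Southern Hemisphere f is negative: f = −7.51×10⁻⁵ s⁻¹.
Component geostrophic relations (x east, y north):
u_g = −(1/(fρ)) ∂P/∂y,  v_g = (1/(fρ)) ∂P/∂x
u_g = −(3.5×10⁻³)/(−7.51×10⁻⁵ × 1.14) = 40.9 m/s;  v_g = (0.85×10⁻³)/(−7.51×10⁻⁵ × 1.14) = −9.93 m/s
|V_g| = √(u_g² + v_g²) = 42.1 m/s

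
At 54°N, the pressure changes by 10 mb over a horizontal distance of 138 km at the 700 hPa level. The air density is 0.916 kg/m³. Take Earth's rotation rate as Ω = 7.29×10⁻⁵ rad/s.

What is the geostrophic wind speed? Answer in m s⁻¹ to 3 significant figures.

Coriolis parameter at 54°N:
f = 2Ω sin φ = 2 × 7.29×10⁻⁵ × sin 54° = 1.18×10⁻⁴ s⁻¹
Pressure gradient: |∂P/∂n| = 1000 Pa / 138000 m = 7.25×10⁻³ Pa/m
Geostrophic balance (pressure-gradient force = Coriolis force):
V_g = (1/(fρ)) |∂P/∂n| = 7.25×10⁻³ / (1.18×10⁻⁴ × 0.916) = 67.1 m/s

67.1 m s⁻¹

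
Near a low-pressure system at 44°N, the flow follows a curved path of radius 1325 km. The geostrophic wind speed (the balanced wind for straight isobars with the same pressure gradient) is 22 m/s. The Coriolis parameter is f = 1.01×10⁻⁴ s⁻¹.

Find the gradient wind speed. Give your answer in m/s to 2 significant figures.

Around a low, centrifugal force acts outward with Coriolis, so pressure-gradient force balances both:
(1/ρ)|∂P/∂n| = fV + V²/R  →  V² + fR·V − fR·V_g = 0
With fR = 1.01×10⁻⁴ × 1325×10³ m = 134 m/s:
V = [−fR + √((fR)² + 4 fR V_g)]/2 = [−134 + √(134² + 4×134×22)]/2 = 19.2 m/s
Subgeostrophic (V < V_g = 22 m/s), as expected around a low.

19 m/s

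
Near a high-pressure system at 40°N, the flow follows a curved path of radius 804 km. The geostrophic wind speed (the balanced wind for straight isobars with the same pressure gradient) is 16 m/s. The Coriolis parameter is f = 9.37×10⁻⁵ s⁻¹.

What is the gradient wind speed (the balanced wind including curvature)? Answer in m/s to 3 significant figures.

23.1 m/s

Around a high, pressure-gradient force acts outward with centrifugal, so Coriolis balances both:
fV = (1/ρ)|∂P/∂n| + V²/R  →  V² − fR·V + fR·V_g = 0
With fR = 9.37×10⁻⁵ × 804×10³ m = 75.3 m/s:
V = [fR − √((fR)² − 4 fR V_g)]/2 = [75.3 − √(75.3² − 4×75.3×16)]/2 = 23.1 m/s
Supergeostrophic (V > V_g = 16 m/s), as expected around a high.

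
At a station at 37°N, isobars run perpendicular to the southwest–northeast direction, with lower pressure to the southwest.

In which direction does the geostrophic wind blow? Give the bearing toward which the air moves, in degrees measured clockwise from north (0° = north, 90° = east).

The pressure-gradient force points toward the southwest (bearing 225°).
Geostrophic balance: in the Northern Hemisphere the Coriolis force deflects motion to the right, so the geostrophic wind blows 90° to the right of the pressure-gradient force (low pressure on the left).
Rotating 225° by 90° clockwise gives 315° — the wind blows toward the northwest.

315°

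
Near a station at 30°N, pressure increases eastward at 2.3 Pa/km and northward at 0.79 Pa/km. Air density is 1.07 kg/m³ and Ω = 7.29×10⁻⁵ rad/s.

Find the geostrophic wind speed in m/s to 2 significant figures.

Coriolis parameter at 30°N:
f = 2Ω sin φ = 2 × 7.29×10⁻⁵ × sin 30° = 7.29×10⁻⁵ s⁻¹
Component geostrophic relations (x east, y north):
u_g = −(1/(fρ)) ∂P/∂y,  v_g = (1/(fρ)) ∂P/∂x
u_g = −(0.79×10⁻³)/(7.29×10⁻⁵ × 1.07) = −10.1 m/s;  v_g = (2.3×10⁻³)/(7.29×10⁻⁵ × 1.07) = 29.5 m/s
|V_g| = √(u_g² + v_g²) = 31.2 m/s

31 m/s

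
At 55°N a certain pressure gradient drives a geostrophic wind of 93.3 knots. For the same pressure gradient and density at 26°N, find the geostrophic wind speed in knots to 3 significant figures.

174 knots

With the same pressure gradient and density, V_g ∝ 1/f ∝ 1/sin φ.
V₂ = V₁ · sin φ₁ / sin φ₂ = 93.3 × sin 55° / sin 26°
V₂ = 93.3 × 0.8192/0.4384 = 174 knots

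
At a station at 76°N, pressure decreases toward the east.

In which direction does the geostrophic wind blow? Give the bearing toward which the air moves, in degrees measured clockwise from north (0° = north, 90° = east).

The pressure-gradient force points toward the east (bearing 090°).
Geostrophic balance: in the Northern Hemisphere the Coriolis force deflects motion to the right, so the geostrophic wind blows 90° to the right of the pressure-gradient force (low pressure on the left).
Rotating 090° by 90° clockwise gives 180° — the wind blows toward the south.

180°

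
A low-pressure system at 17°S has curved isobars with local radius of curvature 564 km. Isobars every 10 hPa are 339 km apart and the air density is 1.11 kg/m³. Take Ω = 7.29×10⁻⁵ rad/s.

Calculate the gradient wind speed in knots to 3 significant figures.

55.4 knots

Coriolis parameter at 17°S:
f = 2Ω sin φ = 2 × 7.29×10⁻⁵ × sin 17° = 4.26×10⁻⁵ s⁻¹
Pressure gradient: |∂P/∂n| = 1000 Pa / 339000 m = 2.95×10⁻³ Pa/m
Geostrophic speed: V_g = |∂P/∂n|/(fρ) = 2.95×10⁻³/(4.26×10⁻⁵ × 1.11) = 62.3 m/s
Around a low, centrifugal force acts outward with Coriolis, so pressure-gradient force balances both:
(1/ρ)|∂P/∂n| = fV + V²/R  →  V² + fR·V − fR·V_g = 0
With fR = 4.26×10⁻⁵ × 564×10³ m = 24.0 m/s:
V = [−fR + √((fR)² + 4 fR V_g)]/2 = [−24.0 + √(24.0² + 4×24.0×62.3)]/2 = 28.5 m/s
Subgeostrophic (V < V_g = 62.3 m/s), as expected around a low.
Converting: 28.5 m/s × 1.944 = 55.4 knots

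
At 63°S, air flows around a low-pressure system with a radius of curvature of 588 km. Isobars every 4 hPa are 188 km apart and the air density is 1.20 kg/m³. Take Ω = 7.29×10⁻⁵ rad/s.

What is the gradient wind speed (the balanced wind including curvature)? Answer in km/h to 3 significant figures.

Coriolis parameter at 63°S:
f = 2Ω sin φ = 2 × 7.29×10⁻⁵ × sin 63° = 1.30×10⁻⁴ s⁻¹
Pressure gradient: |∂P/∂n| = 400 Pa / 188000 m = 2.13×10⁻³ Pa/m
Geostrophic speed: V_g = |∂P/∂n|/(fρ) = 2.13×10⁻³/(1.30×10⁻⁴ × 1.20) = 13.6 m/s
Around a low, centrifugal force acts outward with Coriolis, so pressure-gradient force balances both:
(1/ρ)|∂P/∂n| = fV + V²/R  →  V² + fR·V − fR·V_g = 0
With fR = 1.30×10⁻⁴ × 588×10³ m = 76.4 m/s:
V = [−fR + √((fR)² + 4 fR V_g)]/2 = [−76.4 + √(76.4² + 4×76.4×13.6)]/2 = 11.8 m/s
Subgeostrophic (V < V_g = 13.6 m/s), as expected around a low.
Converting: 11.8 m/s × 3.6 = 42.6 km/h

42.6 km/h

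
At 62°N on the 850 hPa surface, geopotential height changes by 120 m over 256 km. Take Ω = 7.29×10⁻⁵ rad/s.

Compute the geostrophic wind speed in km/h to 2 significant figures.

130 km/h

Coriolis parameter at 62°N:
f = 2Ω sin φ = 2 × 7.29×10⁻⁵ × sin 62° = 1.29×10⁻⁴ s⁻¹
Height gradient: |∂Z/∂n| = 120 m / 256000 m = 4.69×10⁻⁴
On a pressure surface, geostrophic balance gives V_g = (g/f)|∂Z/∂n|:
V_g = 9.81 × 4.69×10⁻⁴ / 1.29×10⁻⁴ = 35.7 m/s
Converting: 35.7 m/s × 3.6 = 130 km/h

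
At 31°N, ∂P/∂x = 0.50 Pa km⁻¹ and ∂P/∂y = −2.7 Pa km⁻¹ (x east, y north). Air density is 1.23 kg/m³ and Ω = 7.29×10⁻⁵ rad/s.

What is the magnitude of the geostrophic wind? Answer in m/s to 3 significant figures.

29.7 m/s

Coriolis parameter at 31°N:
f = 2Ω sin φ = 2 × 7.29×10⁻⁵ × sin 31° = 7.51×10⁻⁵ s⁻¹
Component geostrophic relations (x east, y north):
u_g = −(1/(fρ)) ∂P/∂y,  v_g = (1/(fρ)) ∂P/∂x
u_g = −(−2.7×10⁻³)/(7.51×10⁻⁵ × 1.23) = 29.2 m/s;  v_g = (0.50×10⁻³)/(7.51×10⁻⁵ × 1.23) = 5.41 m/s
|V_g| = √(u_g² + v_g²) = 29.7 m/s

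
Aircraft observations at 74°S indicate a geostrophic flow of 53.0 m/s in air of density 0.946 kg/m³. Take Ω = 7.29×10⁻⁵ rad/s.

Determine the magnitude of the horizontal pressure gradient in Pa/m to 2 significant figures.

7.0×10⁻³ Pa/m

Coriolis parameter at 74°S:
f = 2Ω sin φ = 2 × 7.29×10⁻⁵ × sin 74° = 1.40×10⁻⁴ s⁻¹
Geostrophic balance rearranged: |∂P/∂n| = f ρ V_g
|∂P/∂n| = 1.40×10⁻⁴ × 0.946 × 53.0 = 7.03×10⁻³ Pa/m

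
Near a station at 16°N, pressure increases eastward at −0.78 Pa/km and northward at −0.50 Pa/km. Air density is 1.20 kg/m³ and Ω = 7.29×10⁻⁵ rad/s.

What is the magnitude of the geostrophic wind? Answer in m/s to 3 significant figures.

Coriolis parameter at 16°N:
f = 2Ω sin φ = 2 × 7.29×10⁻⁵ × sin 16° = 4.02×10⁻⁵ s⁻¹
Component geostrophic relations (x east, y north):
u_g = −(1/(fρ)) ∂P/∂y,  v_g = (1/(fρ)) ∂P/∂x
u_g = −(−0.50×10⁻³)/(4.02×10⁻⁵ × 1.20) = 10.4 m/s;  v_g = (−0.78×10⁻³)/(4.02×10⁻⁵ × 1.20) = −16.2 m/s
|V_g| = √(u_g² + v_g²) = 19.2 m/s

19.2 m/s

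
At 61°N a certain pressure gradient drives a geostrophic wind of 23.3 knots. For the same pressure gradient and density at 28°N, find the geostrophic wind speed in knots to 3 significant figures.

With the same pressure gradient and density, V_g ∝ 1/f ∝ 1/sin φ.
V₂ = V₁ · sin φ₁ / sin φ₂ = 23.3 × sin 61° / sin 28°
V₂ = 23.3 × 0.8746/0.4695 = 43.4 knots

43.4 knots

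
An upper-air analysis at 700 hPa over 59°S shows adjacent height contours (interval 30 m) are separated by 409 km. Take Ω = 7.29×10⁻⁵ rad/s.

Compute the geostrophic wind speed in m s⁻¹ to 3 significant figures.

5.76 m s⁻¹

Coriolis parameter at 59°S:
f = 2Ω sin φ = 2 × 7.29×10⁻⁵ × sin 59° = 1.25×10⁻⁴ s⁻¹
Height gradient: |∂Z/∂n| = 30 m / 409000 m = 7.33×10⁻⁵
On a pressure surface, geostrophic balance gives V_g = (g/f)|∂Z/∂n|:
V_g = 9.81 × 7.33×10⁻⁵ / 1.25×10⁻⁴ = 5.76 m/s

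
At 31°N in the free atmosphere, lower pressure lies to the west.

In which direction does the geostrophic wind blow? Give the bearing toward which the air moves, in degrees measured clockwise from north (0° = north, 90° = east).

000°

The pressure-gradient force points toward the west (bearing 270°).
Geostrophic balance: in the Northern Hemisphere the Coriolis force deflects motion to the right, so the geostrophic wind blows 90° to the right of the pressure-gradient force (low pressure on the left).
Rotating 270° by 90° clockwise gives 000° — the wind blows toward the north.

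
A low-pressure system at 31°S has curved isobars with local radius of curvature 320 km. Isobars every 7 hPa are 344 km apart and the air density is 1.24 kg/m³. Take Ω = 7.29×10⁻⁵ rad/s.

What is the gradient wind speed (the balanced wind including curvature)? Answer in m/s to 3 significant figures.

Coriolis parameter at 31°S:
f = 2Ω sin φ = 2 × 7.29×10⁻⁵ × sin 31° = 7.51×10⁻⁵ s⁻¹
Pressure gradient: |∂P/∂n| = 700 Pa / 344000 m = 2.03×10⁻³ Pa/m
Geostrophic speed: V_g = |∂P/∂n|/(fρ) = 2.03×10⁻³/(7.51×10⁻⁵ × 1.24) = 21.9 m/s
Around a low, centrifugal force acts outward with Coriolis, so pressure-gradient force balances both:
(1/ρ)|∂P/∂n| = fV + V²/R  →  V² + fR·V − fR·V_g = 0
With fR = 7.51×10⁻⁵ × 320×10³ m = 24.0 m/s:
V = [−fR + √((fR)² + 4 fR V_g)]/2 = [−24.0 + √(24.0² + 4×24.0×21.9)]/2 = 13.9 m/s
Subgeostrophic (V < V_g = 21.9 m/s), as expected around a low.

13.9 m/s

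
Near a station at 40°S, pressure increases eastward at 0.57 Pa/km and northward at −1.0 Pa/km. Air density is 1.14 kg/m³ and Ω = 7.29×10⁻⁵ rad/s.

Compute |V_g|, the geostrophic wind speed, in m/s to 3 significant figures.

Coriolis parameter at 40°S:
f = 2Ω sin φ = 2 × 7.29×10⁻⁵ × sin 40° = 9.37×10⁻⁵ s⁻¹
In the Southern Hemisphere f is negative: f = −9.37×10⁻⁵ s⁻¹.
Component geostrophic relations (x east, y north):
u_g = −(1/(fρ)) ∂P/∂y,  v_g = (1/(fρ)) ∂P/∂x
u_g = −(−1.0×10⁻³)/(−9.37×10⁻⁵ × 1.14) = −9.36 m/s;  v_g = (0.57×10⁻³)/(−9.37×10⁻⁵ × 1.14) = −5.34 m/s
|V_g| = √(u_g² + v_g²) = 10.8 m/s

10.8 m/s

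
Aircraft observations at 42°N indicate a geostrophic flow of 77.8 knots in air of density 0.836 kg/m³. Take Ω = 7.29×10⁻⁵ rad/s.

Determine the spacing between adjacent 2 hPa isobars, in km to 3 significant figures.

Coriolis parameter at 42°N:
f = 2Ω sin φ = 2 × 7.29×10⁻⁵ × sin 42° = 9.76×10⁻⁵ s⁻¹
Wind speed in SI: 77.8 knots = 40.0 m/s
Geostrophic balance rearranged: |∂P/∂n| = f ρ V_g
|∂P/∂n| = 9.76×10⁻⁵ × 0.836 × 40.0 = 3.26×10⁻³ Pa/m
Isobar spacing: Δn = ΔP/|∂P/∂n| = 200 Pa / 3.26×10⁻³ Pa/m = 61269 m ≈ 61.3 km

61.3 km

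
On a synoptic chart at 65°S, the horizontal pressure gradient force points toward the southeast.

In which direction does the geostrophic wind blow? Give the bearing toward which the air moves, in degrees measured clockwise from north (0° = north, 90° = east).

The pressure-gradient force points toward the southeast (bearing 135°).
Geostrophic balance: in the Southern Hemisphere the Coriolis force deflects motion to the left, so the geostrophic wind blows 90° to the left of the pressure-gradient force (low pressure on the right).
Rotating 135° by 90° counterclockwise gives 045° — the wind blows toward the northeast.

045°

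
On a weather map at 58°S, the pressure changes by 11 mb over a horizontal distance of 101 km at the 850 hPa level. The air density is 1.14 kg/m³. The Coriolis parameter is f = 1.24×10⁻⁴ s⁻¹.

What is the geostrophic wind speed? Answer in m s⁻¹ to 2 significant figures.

77 m s⁻¹

Pressure gradient: |∂P/∂n| = 1100 Pa / 101000 m = 1.09×10⁻² Pa/m
Geostrophic balance (pressure-gradient force = Coriolis force):
V_g = (1/(fρ)) |∂P/∂n| = 1.09×10⁻² / (1.24×10⁻⁴ × 1.14) = 77.0 m/s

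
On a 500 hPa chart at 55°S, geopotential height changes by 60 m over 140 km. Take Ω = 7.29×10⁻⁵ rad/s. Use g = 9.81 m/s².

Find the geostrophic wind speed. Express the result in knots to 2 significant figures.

Coriolis parameter at 55°S:
f = 2Ω sin φ = 2 × 7.29×10⁻⁵ × sin 55° = 1.19×10⁻⁴ s⁻¹
Height gradient: |∂Z/∂n| = 60 m / 140000 m = 4.29×10⁻⁴
On a pressure surface, geostrophic balance gives V_g = (g/f)|∂Z/∂n|:
V_g = 9.81 × 4.29×10⁻⁴ / 1.19×10⁻⁴ = 35.2 m/s
Converting: 35.2 m/s × 1.944 = 68 knots

68 knots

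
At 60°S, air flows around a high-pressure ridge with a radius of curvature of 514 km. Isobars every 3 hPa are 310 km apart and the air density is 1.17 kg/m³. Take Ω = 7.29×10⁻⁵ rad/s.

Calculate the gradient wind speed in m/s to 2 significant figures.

7.4 m/s

Coriolis parameter at 60°S:
f = 2Ω sin φ = 2 × 7.29×10⁻⁵ × sin 60° = 1.26×10⁻⁴ s⁻¹
Pressure gradient: |∂P/∂n| = 300 Pa / 310000 m = 9.68×10⁻⁴ Pa/m
Geostrophic speed: V_g = |∂P/∂n|/(fρ) = 9.68×10⁻⁴/(1.26×10⁻⁴ × 1.17) = 6.55 m/s
Around a high, pressure-gradient force acts outward with centrifugal, so Coriolis balances both:
fV = (1/ρ)|∂P/∂n| + V²/R  →  V² − fR·V + fR·V_g = 0
With fR = 1.26×10⁻⁴ × 514×10³ m = 64.9 m/s:
V = [fR − √((fR)² − 4 fR V_g)]/2 = [64.9 − √(64.9² − 4×64.9×6.55)]/2 = 7.39 m/s
Supergeostrophic (V > V_g = 6.55 m/s), as expected around a high.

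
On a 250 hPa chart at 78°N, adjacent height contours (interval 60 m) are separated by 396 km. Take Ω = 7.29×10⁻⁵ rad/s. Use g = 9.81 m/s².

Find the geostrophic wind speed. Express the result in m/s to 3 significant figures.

Coriolis parameter at 78°N:
f = 2Ω sin φ = 2 × 7.29×10⁻⁵ × sin 78° = 1.43×10⁻⁴ s⁻¹
Height gradient: |∂Z/∂n| = 60 m / 396000 m = 1.52×10⁻⁴
On a pressure surface, geostrophic balance gives V_g = (g/f)|∂Z/∂n|:
V_g = 9.81 × 1.52×10⁻⁴ / 1.43×10⁻⁴ = 10.4 m/s

10.4 m/s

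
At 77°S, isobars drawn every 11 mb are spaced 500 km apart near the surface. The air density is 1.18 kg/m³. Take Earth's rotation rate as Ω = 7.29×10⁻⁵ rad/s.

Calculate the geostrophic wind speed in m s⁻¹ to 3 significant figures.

13.1 m s⁻¹

Coriolis parameter at 77°S:
f = 2Ω sin φ = 2 × 7.29×10⁻⁵ × sin 77° = 1.42×10⁻⁴ s⁻¹
Pressure gradient: |∂P/∂n| = 1100 Pa / 500000 m = 2.20×10⁻³ Pa/m
Geostrophic balance (pressure-gradient force = Coriolis force):
V_g = (1/(fρ)) |∂P/∂n| = 2.20×10⁻³ / (1.42×10⁻⁴ × 1.18) = 13.1 m/s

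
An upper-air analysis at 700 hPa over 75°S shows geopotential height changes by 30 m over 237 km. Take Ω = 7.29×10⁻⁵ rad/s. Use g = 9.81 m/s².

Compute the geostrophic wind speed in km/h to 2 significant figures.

32 km/h

Coriolis parameter at 75°S:
f = 2Ω sin φ = 2 × 7.29×10⁻⁵ × sin 75° = 1.41×10⁻⁴ s⁻¹
Height gradient: |∂Z/∂n| = 30 m / 237000 m = 1.27×10⁻⁴
On a pressure surface, geostrophic balance gives V_g = (g/f)|∂Z/∂n|:
V_g = 9.81 × 1.27×10⁻⁴ / 1.41×10⁻⁴ = 8.82 m/s
Converting: 8.82 m/s × 3.6 = 32 km/h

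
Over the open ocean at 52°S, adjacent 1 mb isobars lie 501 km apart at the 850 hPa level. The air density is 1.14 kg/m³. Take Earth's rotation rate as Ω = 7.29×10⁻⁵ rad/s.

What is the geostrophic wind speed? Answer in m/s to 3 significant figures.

1.52 m/s

Coriolis parameter at 52°S:
f = 2Ω sin φ = 2 × 7.29×10⁻⁵ × sin 52° = 1.15×10⁻⁴ s⁻¹
Pressure gradient: |∂P/∂n| = 100 Pa / 501000 m = 2.00×10⁻⁴ Pa/m
Geostrophic balance (pressure-gradient force = Coriolis force):
V_g = (1/(fρ)) |∂P/∂n| = 2.00×10⁻⁴ / (1.15×10⁻⁴ × 1.14) = 1.52 m/s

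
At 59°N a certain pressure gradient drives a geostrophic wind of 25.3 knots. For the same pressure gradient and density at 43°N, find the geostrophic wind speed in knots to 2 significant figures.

32 knots

With the same pressure gradient and density, V_g ∝ 1/f ∝ 1/sin φ.
V₂ = V₁ · sin φ₁ / sin φ₂ = 25.3 × sin 59° / sin 43°
V₂ = 25.3 × 0.8572/0.6820 = 32 knots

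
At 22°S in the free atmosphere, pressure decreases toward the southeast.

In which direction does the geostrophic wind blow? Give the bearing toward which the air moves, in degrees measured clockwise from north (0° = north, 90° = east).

The pressure-gradient force points toward the southeast (bearing 135°).
Geostrophic balance: in the Southern Hemisphere the Coriolis force deflects motion to the left, so the geostrophic wind blows 90° to the left of the pressure-gradient force (low pressure on the right).
Rotating 135° by 90° counterclockwise gives 045° — the wind blows toward the northeast.

045°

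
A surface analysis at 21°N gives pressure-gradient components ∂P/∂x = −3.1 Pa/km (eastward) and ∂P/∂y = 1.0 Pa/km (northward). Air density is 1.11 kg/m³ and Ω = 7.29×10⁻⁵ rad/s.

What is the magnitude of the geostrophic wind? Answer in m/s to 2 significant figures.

Coriolis parameter at 21°N:
f = 2Ω sin φ = 2 × 7.29×10⁻⁵ × sin 21° = 5.23×10⁻⁵ s⁻¹
Component geostrophic relations (x east, y north):
u_g = −(1/(fρ)) ∂P/∂y,  v_g = (1/(fρ)) ∂P/∂x
u_g = −(1.0×10⁻³)/(5.23×10⁻⁵ × 1.11) = −17.2 m/s;  v_g = (−3.1×10⁻³)/(5.23×10⁻⁵ × 1.11) = −53.5 m/s
|V_g| = √(u_g² + v_g²) = 56.2 m/s

56 m/s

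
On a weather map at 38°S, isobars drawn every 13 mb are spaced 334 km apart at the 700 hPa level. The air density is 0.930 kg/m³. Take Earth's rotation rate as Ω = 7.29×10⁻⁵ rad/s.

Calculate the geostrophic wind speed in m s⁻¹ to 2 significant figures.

Coriolis parameter at 38°S:
f = 2Ω sin φ = 2 × 7.29×10⁻⁵ × sin 38° = 8.98×10⁻⁵ s⁻¹
Pressure gradient: |∂P/∂n| = 1300 Pa / 334000 m = 3.89×10⁻³ Pa/m
Geostrophic balance (pressure-gradient force = Coriolis force):
V_g = (1/(fρ)) |∂P/∂n| = 3.89×10⁻³ / (8.98×10⁻⁵ × 0.930) = 46.6 m/s

47 m s⁻¹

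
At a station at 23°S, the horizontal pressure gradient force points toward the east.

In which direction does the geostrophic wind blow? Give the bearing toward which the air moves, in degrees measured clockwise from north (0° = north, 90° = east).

000°

The pressure-gradient force points toward the east (bearing 090°).
Geostrophic balance: in the Southern Hemisphere the Coriolis force deflects motion to the left, so the geostrophic wind blows 90° to the left of the pressure-gradient force (low pressure on the right).
Rotating 090° by 90° counterclockwise gives 000° — the wind blows toward the north.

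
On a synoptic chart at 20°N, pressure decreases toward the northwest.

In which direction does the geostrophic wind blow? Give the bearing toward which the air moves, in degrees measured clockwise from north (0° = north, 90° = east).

The pressure-gradient force points toward the northwest (bearing 315°).
Geostrophic balance: in the Northern Hemisphere the Coriolis force deflects motion to the right, so the geostrophic wind blows 90° to the right of the pressure-gradient force (low pressure on the left).
Rotating 315° by 90° clockwise gives 045° — the wind blows toward the northeast.

045°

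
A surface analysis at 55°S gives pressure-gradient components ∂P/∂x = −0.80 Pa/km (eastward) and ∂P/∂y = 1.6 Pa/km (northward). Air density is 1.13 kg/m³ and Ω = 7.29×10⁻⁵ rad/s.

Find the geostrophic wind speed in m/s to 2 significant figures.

13 m/s

Coriolis parameter at 55°S:
f = 2Ω sin φ = 2 × 7.29×10⁻⁵ × sin 55° = 1.19×10⁻⁴ s⁻¹
In the Southern Hemisphere f is negative: f = −1.19×10⁻⁴ s⁻¹.
Component geostrophic relations (x east, y north):
u_g = −(1/(fρ)) ∂P/∂y,  v_g = (1/(fρ)) ∂P/∂x
u_g = −(1.6×10⁻³)/(−1.19×10⁻⁴ × 1.13) = 11.9 m/s;  v_g = (−0.80×10⁻³)/(−1.19×10⁻⁴ × 1.13) = 5.93 m/s
|V_g| = √(u_g² + v_g²) = 13.3 m/s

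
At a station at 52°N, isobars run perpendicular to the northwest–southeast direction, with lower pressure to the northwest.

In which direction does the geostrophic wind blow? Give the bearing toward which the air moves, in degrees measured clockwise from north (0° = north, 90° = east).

045°

The pressure-gradient force points toward the northwest (bearing 315°).
Geostrophic balance: in the Northern Hemisphere the Coriolis force deflects motion to the right, so the geostrophic wind blows 90° to the right of the pressure-gradient force (low pressure on the left).
Rotating 315° by 90° clockwise gives 045° — the wind blows toward the northeast.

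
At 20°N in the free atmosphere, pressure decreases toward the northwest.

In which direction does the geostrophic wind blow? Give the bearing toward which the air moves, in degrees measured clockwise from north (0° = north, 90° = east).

The pressure-gradient force points toward the northwest (bearing 315°).
Geostrophic balance: in the Northern Hemisphere the Coriolis force deflects motion to the right, so the geostrophic wind blows 90° to the right of the pressure-gradient force (low pressure on the left).
Rotating 315° by 90° clockwise gives 045° — the wind blows toward the northeast.

045°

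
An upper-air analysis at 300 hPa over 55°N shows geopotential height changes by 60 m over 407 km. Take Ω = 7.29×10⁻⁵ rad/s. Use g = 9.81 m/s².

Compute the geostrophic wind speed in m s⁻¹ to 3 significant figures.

Coriolis parameter at 55°N:
f = 2Ω sin φ = 2 × 7.29×10⁻⁵ × sin 55° = 1.19×10⁻⁴ s⁻¹
Height gradient: |∂Z/∂n| = 60 m / 407000 m = 1.47×10⁻⁴
On a pressure surface, geostrophic balance gives V_g = (g/f)|∂Z/∂n|:
V_g = 9.81 × 1.47×10⁻⁴ / 1.19×10⁻⁴ = 12.1 m/s

12.1 m s⁻¹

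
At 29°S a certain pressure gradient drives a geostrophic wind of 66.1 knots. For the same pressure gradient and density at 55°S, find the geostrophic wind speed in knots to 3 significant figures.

39.1 knots

With the same pressure gradient and density, V_g ∝ 1/f ∝ 1/sin φ.
V₂ = V₁ · sin φ₁ / sin φ₂ = 66.1 × sin 29° / sin 55°
V₂ = 66.1 × 0.4848/0.8192 = 39.1 knots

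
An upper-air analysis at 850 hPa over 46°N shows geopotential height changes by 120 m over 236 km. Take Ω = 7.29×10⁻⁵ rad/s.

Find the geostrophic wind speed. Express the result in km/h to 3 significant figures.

Coriolis parameter at 46°N:
f = 2Ω sin φ = 2 × 7.29×10⁻⁵ × sin 46° = 1.05×10⁻⁴ s⁻¹
Height gradient: |∂Z/∂n| = 120 m / 236000 m = 5.08×10⁻⁴
On a pressure surface, geostrophic balance gives V_g = (g/f)|∂Z/∂n|:
V_g = 9.81 × 5.08×10⁻⁴ / 1.05×10⁻⁴ = 47.6 m/s
Converting: 47.6 m/s × 3.6 = 171 km/h

171 km/h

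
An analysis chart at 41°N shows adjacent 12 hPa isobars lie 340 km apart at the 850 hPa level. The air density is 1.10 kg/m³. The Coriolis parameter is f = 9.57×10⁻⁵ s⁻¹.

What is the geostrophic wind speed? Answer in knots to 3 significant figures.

65.2 knots

Pressure gradient: |∂P/∂n| = 1200 Pa / 340000 m = 3.53×10⁻³ Pa/m
Geostrophic balance (pressure-gradient force = Coriolis force):
V_g = (1/(fρ)) |∂P/∂n| = 3.53×10⁻³ / (9.57×10⁻⁵ × 1.10) = 33.5 m/s
Converting: 33.5 m/s × 1.944 = 65.2 knots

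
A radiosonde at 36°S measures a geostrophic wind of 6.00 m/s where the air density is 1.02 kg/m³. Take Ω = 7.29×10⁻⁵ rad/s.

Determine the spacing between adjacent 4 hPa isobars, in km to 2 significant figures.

760 km

Coriolis parameter at 36°S:
f = 2Ω sin φ = 2 × 7.29×10⁻⁵ × sin 36° = 8.57×10⁻⁵ s⁻¹
Geostrophic balance rearranged: |∂P/∂n| = f ρ V_g
|∂P/∂n| = 8.57×10⁻⁵ × 1.02 × 6.00 = 5.24×10⁻⁴ Pa/m
Isobar spacing: Δn = ΔP/|∂P/∂n| = 400 Pa / 5.24×10⁻⁴ Pa/m = 762662 m ≈ 760 km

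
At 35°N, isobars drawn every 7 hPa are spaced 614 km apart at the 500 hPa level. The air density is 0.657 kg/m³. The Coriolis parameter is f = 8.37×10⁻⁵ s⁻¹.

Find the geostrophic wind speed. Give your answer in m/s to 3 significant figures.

Pressure gradient: |∂P/∂n| = 700 Pa / 614000 m = 1.14×10⁻³ Pa/m
Geostrophic balance (pressure-gradient force = Coriolis force):
V_g = (1/(fρ)) |∂P/∂n| = 1.14×10⁻³ / (8.37×10⁻⁵ × 0.657) = 20.7 m/s

20.7 m/s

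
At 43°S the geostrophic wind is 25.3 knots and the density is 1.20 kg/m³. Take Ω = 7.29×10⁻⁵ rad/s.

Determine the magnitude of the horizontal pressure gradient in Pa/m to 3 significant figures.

1.55×10⁻³ Pa/m

Coriolis parameter at 43°S:
f = 2Ω sin φ = 2 × 7.29×10⁻⁵ × sin 43° = 9.94×10⁻⁵ s⁻¹
Wind speed in SI: 25.3 knots = 13.0 m/s
Geostrophic balance rearranged: |∂P/∂n| = f ρ V_g
|∂P/∂n| = 9.94×10⁻⁵ × 1.20 × 13.0 = 1.55×10⁻³ Pa/m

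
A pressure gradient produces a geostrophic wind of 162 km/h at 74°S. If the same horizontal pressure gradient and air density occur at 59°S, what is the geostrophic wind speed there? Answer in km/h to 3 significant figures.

182 km/h

With the same pressure gradient and density, V_g ∝ 1/f ∝ 1/sin φ.
V₂ = V₁ · sin φ₁ / sin φ₂ = 162 × sin 74° / sin 59°
V₂ = 162 × 0.9613/0.8572 = 182 km/h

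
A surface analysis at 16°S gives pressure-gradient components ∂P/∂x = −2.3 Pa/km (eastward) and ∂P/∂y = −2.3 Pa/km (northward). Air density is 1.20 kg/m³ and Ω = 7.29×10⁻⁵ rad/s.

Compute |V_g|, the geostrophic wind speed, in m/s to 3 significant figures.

67.4 m/s

Coriolis parameter at 16°S:
f = 2Ω sin φ = 2 × 7.29×10⁻⁵ × sin 16° = 4.02×10⁻⁵ s⁻¹
In the Southern Hemisphere f is negative: f = −4.02×10⁻⁵ s⁻¹.
Component geostrophic relations (x east, y north):
u_g = −(1/(fρ)) ∂P/∂y,  v_g = (1/(fρ)) ∂P/∂x
u_g = −(−2.3×10⁻³)/(−4.02×10⁻⁵ × 1.20) = −47.7 m/s;  v_g = (−2.3×10⁻³)/(−4.02×10⁻⁵ × 1.20) = 47.7 m/s
|V_g| = √(u_g² + v_g²) = 67.4 m/s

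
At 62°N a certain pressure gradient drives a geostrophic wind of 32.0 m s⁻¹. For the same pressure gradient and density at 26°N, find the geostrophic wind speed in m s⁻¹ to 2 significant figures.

64 m s⁻¹

With the same pressure gradient and density, V_g ∝ 1/f ∝ 1/sin φ.
V₂ = V₁ · sin φ₁ / sin φ₂ = 32.0 × sin 62° / sin 26°
V₂ = 32.0 × 0.8829/0.4384 = 64 m s⁻¹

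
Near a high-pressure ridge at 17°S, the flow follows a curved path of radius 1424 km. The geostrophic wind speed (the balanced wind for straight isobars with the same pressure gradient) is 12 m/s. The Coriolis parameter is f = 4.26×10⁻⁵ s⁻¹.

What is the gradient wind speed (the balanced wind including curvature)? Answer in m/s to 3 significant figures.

16.5 m/s

Around a high, pressure-gradient force acts outward with centrifugal, so Coriolis balances both:
fV = (1/ρ)|∂P/∂n| + V²/R  →  V² − fR·V + fR·V_g = 0
With fR = 4.26×10⁻⁵ × 1424×10³ m = 60.7 m/s:
V = [fR − √((fR)² − 4 fR V_g)]/2 = [60.7 − √(60.7² − 4×60.7×12)]/2 = 16.5 m/s
Supergeostrophic (V > V_g = 12 m/s), as expected around a high.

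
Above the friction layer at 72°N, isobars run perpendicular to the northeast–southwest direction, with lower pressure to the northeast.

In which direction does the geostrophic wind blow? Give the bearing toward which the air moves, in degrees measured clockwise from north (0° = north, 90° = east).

The pressure-gradient force points toward the northeast (bearing 045°).
Geostrophic balance: in the Northern Hemisphere the Coriolis force deflects motion to the right, so the geostrophic wind blows 90° to the right of the pressure-gradient force (low pressure on the left).
Rotating 045° by 90° clockwise gives 135° — the wind blows toward the southeast.

135°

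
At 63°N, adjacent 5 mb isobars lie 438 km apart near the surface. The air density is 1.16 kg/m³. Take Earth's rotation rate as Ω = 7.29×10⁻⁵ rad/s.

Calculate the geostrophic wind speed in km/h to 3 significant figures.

27.3 km/h

Coriolis parameter at 63°N:
f = 2Ω sin φ = 2 × 7.29×10⁻⁵ × sin 63° = 1.30×10⁻⁴ s⁻¹
Pressure gradient: |∂P/∂n| = 500 Pa / 438000 m = 1.14×10⁻³ Pa/m
Geostrophic balance (pressure-gradient force = Coriolis force):
V_g = (1/(fρ)) |∂P/∂n| = 1.14×10⁻³ / (1.30×10⁻⁴ × 1.16) = 7.58 m/s
Converting: 7.58 m/s × 3.6 = 27.3 km/h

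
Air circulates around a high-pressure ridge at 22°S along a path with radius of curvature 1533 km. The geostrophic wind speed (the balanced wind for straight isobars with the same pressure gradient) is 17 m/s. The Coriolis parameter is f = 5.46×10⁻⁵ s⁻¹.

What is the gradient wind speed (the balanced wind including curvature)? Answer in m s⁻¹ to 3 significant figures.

Around a high, pressure-gradient force acts outward with centrifugal, so Coriolis balances both:
fV = (1/ρ)|∂P/∂n| + V²/R  →  V² − fR·V + fR·V_g = 0
With fR = 5.46×10⁻⁵ × 1533×10³ m = 83.7 m/s:
V = [fR − √((fR)² − 4 fR V_g)]/2 = [83.7 − √(83.7² − 4×83.7×17)]/2 = 23.7 m/s
Supergeostrophic (V > V_g = 17 m/s), as expected around a high.

23.7 m s⁻¹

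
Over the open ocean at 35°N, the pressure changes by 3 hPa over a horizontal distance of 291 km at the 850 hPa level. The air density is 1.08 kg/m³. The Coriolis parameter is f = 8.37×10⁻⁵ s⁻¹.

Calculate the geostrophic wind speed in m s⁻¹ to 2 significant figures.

Pressure gradient: |∂P/∂n| = 300 Pa / 291000 m = 1.03×10⁻³ Pa/m
Geostrophic balance (pressure-gradient force = Coriolis force):
V_g = (1/(fρ)) |∂P/∂n| = 1.03×10⁻³ / (8.37×10⁻⁵ × 1.08) = 11.4 m/s

11 m s⁻¹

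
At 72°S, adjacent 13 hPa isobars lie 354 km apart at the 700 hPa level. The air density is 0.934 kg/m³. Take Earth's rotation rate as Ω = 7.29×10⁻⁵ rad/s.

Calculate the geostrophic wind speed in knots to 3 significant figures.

55.1 knots

Coriolis parameter at 72°S:
f = 2Ω sin φ = 2 × 7.29×10⁻⁵ × sin 72° = 1.39×10⁻⁴ s⁻¹
Pressure gradient: |∂P/∂n| = 1300 Pa / 354000 m = 3.67×10⁻³ Pa/m
Geostrophic balance (pressure-gradient force = Coriolis force):
V_g = (1/(fρ)) |∂P/∂n| = 3.67×10⁻³ / (1.39×10⁻⁴ × 0.934) = 28.4 m/s
Converting: 28.4 m/s × 1.944 = 55.1 knots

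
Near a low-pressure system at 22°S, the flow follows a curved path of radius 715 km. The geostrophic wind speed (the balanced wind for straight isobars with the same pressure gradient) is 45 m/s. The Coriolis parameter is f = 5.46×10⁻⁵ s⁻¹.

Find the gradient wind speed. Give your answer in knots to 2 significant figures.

Around a low, centrifugal force acts outward with Coriolis, so pressure-gradient force balances both:
(1/ρ)|∂P/∂n| = fV + V²/R  →  V² + fR·V − fR·V_g = 0
With fR = 5.46×10⁻⁵ × 715×10³ m = 39.0 m/s:
V = [−fR + √((fR)² + 4 fR V_g)]/2 = [−39.0 + √(39.0² + 4×39.0×45)]/2 = 26.7 m/s
Subgeostrophic (V < V_g = 45 m/s), as expected around a low.
Converting: 26.7 m/s × 1.944 = 52 knots

52 knots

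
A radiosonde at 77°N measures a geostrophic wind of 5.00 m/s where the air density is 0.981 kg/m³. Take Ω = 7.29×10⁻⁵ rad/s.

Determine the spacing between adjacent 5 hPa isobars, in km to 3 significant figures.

Coriolis parameter at 77°N:
f = 2Ω sin φ = 2 × 7.29×10⁻⁵ × sin 77° = 1.42×10⁻⁴ s⁻¹
Geostrophic balance rearranged: |∂P/∂n| = f ρ V_g
|∂P/∂n| = 1.42×10⁻⁴ × 0.981 × 5.00 = 6.97×10⁻⁴ Pa/m
Isobar spacing: Δn = ΔP/|∂P/∂n| = 500 Pa / 6.97×10⁻⁴ Pa/m = 717546 m ≈ 718 km

718 km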